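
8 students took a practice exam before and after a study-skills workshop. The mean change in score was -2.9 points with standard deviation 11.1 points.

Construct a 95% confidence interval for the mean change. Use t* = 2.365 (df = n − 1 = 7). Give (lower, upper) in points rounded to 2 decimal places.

(-12.18, 6.38)

Paired design: SE = s_d/√n = 11.1/√8 = 3.9244.
t* = 2.365; margin of error = 2.365 × 3.9244 = 9.2812.
-2.9 ± 9.2812 → (-12.18, 6.38).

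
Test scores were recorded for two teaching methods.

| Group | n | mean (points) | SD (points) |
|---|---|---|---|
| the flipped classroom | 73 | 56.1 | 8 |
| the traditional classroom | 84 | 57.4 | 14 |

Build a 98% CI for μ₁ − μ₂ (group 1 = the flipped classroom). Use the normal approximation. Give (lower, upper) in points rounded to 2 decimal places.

(-5.47, 2.87)

Per-group SEs: s₁/√n₁ = 8/√73 = 0.9363, s₂/√n₂ = 14/√84 = 1.5275.
Unpooled SE of the difference: √(0.87665769 + 2.33325625) = 1.7916.
Margin of error = z* · SE = 2.326 × 1.7916 = 4.1673.
x̄₁ − x̄₂ = 56.1 − 57.4 = -1.3000.
CI: -1.3000 ± 4.1673 = (-5.47, 2.87).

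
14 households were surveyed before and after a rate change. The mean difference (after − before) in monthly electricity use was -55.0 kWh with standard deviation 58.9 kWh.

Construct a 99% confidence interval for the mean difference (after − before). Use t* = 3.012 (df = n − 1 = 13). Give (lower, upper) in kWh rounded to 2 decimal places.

(-102.41, -7.59)

Paired design: SE = s_d/√n = 58.9/√14 = 15.7417.
t* = 3.012; margin of error = 3.012 × 15.7417 = 47.4140.
-55.0 ± 47.4140 → (-102.41, -7.59).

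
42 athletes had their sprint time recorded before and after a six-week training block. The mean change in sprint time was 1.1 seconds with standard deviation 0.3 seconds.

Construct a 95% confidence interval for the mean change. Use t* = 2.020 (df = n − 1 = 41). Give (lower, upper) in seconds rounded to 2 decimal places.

(1.01, 1.19)

This is a matched-pairs design, so SE = s_d/√n = 0.3/√42 = 0.0463.
Margin = 2.020 × 0.0463 = 0.0935; the interval is 1.1 ± 0.0935 = (1.01, 1.19).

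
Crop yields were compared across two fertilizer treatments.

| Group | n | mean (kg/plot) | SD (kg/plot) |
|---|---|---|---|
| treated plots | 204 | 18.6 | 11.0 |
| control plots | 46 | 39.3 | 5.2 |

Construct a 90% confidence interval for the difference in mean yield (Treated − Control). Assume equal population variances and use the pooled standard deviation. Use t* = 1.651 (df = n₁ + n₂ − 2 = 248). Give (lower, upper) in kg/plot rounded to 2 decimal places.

(-23.45, -17.95)

Pooled variance s_p² = [203·11.0² + 45·5.2²] / (204+46−2) = 103.9508, so s_p = 10.1956.
SE_diff = s_p·√(1/n₁ + 1/n₂) = 10.1956·√(1/204 + 1/46) = 1.6641.
t* = 1.651; margin = 1.651 × 1.6641 = 2.7474.
Difference = 18.6 − 39.3 = -20.7000.
-20.7000 ± 2.7474 → (-23.45, -17.95).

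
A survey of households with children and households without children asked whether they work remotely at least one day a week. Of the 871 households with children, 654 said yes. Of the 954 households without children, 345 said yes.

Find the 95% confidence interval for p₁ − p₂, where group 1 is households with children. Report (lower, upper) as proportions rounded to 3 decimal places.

Sample proportions: 654/871 = 0.7509, 345/954 = 0.3616.
Each SE is √(p̂(1−p̂)/n): √(0.7509·0.2491/871) = 0.01465 and √(0.3616·0.6384/954) = 0.01556.
SE(p̂₁ − p̂₂) = √(SE₁² + SE₂²) = √(0.0002146225 + 0.0002421136) = 0.02137, since the two samples are independent.
At 95% confidence z* = 1.960; margin = 1.960 × 0.02137 = 0.04189.
The difference is 0.7509 − 0.3616 = 0.3893, so the interval is 0.3893 ± 0.04189 = (0.347, 0.431).

(0.347, 0.431)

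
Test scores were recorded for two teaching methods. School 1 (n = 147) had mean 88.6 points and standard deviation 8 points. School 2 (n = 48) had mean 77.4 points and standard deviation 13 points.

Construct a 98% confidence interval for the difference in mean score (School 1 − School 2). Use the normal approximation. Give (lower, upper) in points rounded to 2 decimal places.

(6.57, 15.83)

Standard errors of each mean: 8/√147 = 0.6598 and 13/√48 = 1.8764.
SE(x̄₁ − x̄₂) = √(0.6598² + 1.8764²) = 1.9890 for independent samples with unequal variances.
With z* = 2.326, the margin is 2.326 × 1.9890 = 4.6264.
x̄₁ − x̄₂ = 88.6 − 77.4 = 11.2000; the interval is 11.2000 ± 4.6264 = (6.57, 15.83).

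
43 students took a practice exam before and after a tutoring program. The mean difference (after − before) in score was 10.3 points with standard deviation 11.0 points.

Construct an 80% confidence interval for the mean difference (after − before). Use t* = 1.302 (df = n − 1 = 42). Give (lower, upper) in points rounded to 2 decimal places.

(8.12, 12.48)

This is a matched-pairs design, so SE = s_d/√n = 11.0/√43 = 1.6775.
Margin = 1.302 × 1.6775 = 2.1841; the interval is 10.3 ± 2.1841 = (8.12, 12.48).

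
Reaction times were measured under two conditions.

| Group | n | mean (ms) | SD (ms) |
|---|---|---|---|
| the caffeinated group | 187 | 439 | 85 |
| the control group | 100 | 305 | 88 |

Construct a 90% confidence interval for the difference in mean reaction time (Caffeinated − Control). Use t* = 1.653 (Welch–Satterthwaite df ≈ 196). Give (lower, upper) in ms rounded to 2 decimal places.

(116.19, 151.81)

Standard errors of each mean: 85/√187 = 6.2158 and 88/√100 = 8.8000.
SE(x̄₁ − x̄₂) = √(6.2158² + 8.8000²) = 10.7739 for independent samples with unequal variances.
With t* = 1.653, the margin is 1.653 × 10.7739 = 17.8093.
x̄₁ − x̄₂ = 439 − 305 = 134.0000; the interval is 134.0000 ± 17.8093 = (116.19, 151.81).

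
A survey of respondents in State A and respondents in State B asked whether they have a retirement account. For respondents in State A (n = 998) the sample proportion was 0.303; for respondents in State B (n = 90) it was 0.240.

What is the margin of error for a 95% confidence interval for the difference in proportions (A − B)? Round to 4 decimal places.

0.0927

Each SE is √(p̂(1−p̂)/n): √(0.3030·0.6970/998) = 0.01455 and √(0.2400·0.7600/90) = 0.04502.
SE(p̂₁ − p̂₂) = √(SE₁² + SE₂²) = √(0.0002117025 + 0.0020268004) = 0.04731, since the two samples are independent.
At 95% confidence z* = 1.960; margin = 1.960 × 0.04731 = 0.09273.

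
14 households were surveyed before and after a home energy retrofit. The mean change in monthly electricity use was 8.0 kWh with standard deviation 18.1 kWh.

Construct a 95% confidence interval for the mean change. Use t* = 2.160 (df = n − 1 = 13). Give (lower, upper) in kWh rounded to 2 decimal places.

Paired design: SE = s_d/√n = 18.1/√14 = 4.8374.
t* = 2.160; margin of error = 2.160 × 4.8374 = 10.4488.
8.0 ± 10.4488 → (-2.45, 18.45).

(-2.45, 18.45)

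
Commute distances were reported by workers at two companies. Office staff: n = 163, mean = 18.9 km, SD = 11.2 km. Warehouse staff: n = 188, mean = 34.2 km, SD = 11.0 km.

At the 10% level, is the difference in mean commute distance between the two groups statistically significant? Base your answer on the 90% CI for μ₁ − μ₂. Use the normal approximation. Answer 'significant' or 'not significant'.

Per-group SEs: s₁/√n₁ = 11.2/√163 = 0.8773, s₂/√n₂ = 11.0/√188 = 0.8023.
Unpooled SE of the difference: √(0.76965529 + 0.64368529) = 1.1888.
Margin of error = z* · SE = 1.645 × 1.1888 = 1.9556.
x̄₁ − x̄₂ = 18.9 − 34.2 = -15.3000.
CI: -15.3000 ± 1.9556 = (-17.2556, -13.3444).
The interval (-17.2556, -13.3444) does not contain 0, so the difference is significant.

significant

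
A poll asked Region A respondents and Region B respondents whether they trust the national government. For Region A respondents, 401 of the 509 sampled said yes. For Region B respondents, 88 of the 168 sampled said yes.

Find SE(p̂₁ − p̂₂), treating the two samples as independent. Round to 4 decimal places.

0.0426

First, p̂₁ = 401/509 = 0.7878; p̂₂ = 88/168 = 0.5238.
The two standard errors are √(0.7878×0.2122/509) = 0.01812 and √(0.5238×0.4762/168) = 0.03853.
Because the samples are independent, SE_diff = √(0.01812² + 0.03853²) = 0.04258.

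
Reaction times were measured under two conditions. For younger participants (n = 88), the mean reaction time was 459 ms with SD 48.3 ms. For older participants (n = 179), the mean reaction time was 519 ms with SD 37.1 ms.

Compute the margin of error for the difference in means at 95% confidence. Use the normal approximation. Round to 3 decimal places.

SE₁ = s₁/√n₁ = 48.3/√88 = 5.1488; SE₂ = 37.1/√179 = 2.7730.
Independent samples, unequal variances: SE_diff = √(SE₁² + SE₂²) = √(26.51014144 + 7.689529) = 5.8480.
z* = 1.960, so margin of error = 1.960 × 5.8480 = 11.4621.

11.462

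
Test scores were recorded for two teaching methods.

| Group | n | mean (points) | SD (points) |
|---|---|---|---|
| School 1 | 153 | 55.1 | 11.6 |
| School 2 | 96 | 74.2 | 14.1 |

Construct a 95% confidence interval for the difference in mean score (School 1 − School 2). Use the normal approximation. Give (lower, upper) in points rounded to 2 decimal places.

SE₁ = s₁/√n₁ = 11.6/√153 = 0.9378; SE₂ = 14.1/√96 = 1.4391.
Independent samples, unequal variances: SE_diff = √(SE₁² + SE₂²) = √(0.87946884 + 2.07100881) = 1.7177.
z* = 1.960, so margin of error = 1.960 × 1.7177 = 3.3667.
Difference in means = 55.1 − 74.2 = -19.1000.
-19.1000 ± 3.3667 → (-22.47, -15.73).

(-22.47, -15.73)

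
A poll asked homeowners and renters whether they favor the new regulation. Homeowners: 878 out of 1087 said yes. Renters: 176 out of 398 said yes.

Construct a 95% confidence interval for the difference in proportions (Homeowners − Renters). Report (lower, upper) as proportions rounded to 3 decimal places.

First, p̂₁ = 878/1087 = 0.8077; p̂₂ = 176/398 = 0.4422.
The two standard errors are √(0.8077×0.1923/1087) = 0.01195 and √(0.4422×0.5578/398) = 0.02489.
Because the samples are independent, SE_diff = √(0.01195² + 0.02489²) = 0.02761.
Using z* = 1.960 for 95%, ME = 1.960 × 0.02761 = 0.05412.
p̂₁ − p̂₂ = 0.3655; interval 0.3655 ± 0.05412 gives (0.311, 0.420).

(0.311, 0.420)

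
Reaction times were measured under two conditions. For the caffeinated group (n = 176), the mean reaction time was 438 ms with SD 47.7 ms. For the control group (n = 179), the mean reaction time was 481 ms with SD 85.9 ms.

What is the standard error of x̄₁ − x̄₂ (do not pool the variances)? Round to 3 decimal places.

Per-group SEs: s₁/√n₁ = 47.7/√176 = 3.5955, s₂/√n₂ = 85.9/√179 = 6.4205.
Unpooled SE of the difference: √(12.92762025 + 41.22282025) = 7.3587.

7.359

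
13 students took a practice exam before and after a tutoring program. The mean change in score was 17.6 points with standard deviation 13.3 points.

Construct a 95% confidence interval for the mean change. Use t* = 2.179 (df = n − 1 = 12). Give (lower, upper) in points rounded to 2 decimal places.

(9.56, 25.64)

This is a matched-pairs design, so SE = s_d/√n = 13.3/√13 = 3.6888.
Margin = 2.179 × 3.6888 = 8.0379; the interval is 17.6 ± 8.0379 = (9.56, 25.64).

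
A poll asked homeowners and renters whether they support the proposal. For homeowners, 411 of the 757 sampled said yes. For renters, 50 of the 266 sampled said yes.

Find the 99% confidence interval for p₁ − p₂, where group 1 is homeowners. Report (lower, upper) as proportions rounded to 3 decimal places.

p̂₁ = 411/757 = 0.5429 and p̂₂ = 50/266 = 0.1880.
SE₁ = √(p̂₁(1−p̂₁)/n₁) = √(0.5429·0.4571/757) = 0.01811; SE₂ = √(0.1880·0.8120/266) = 0.02396.
Independent samples: SE of the difference = √(SE₁² + SE₂²) = √(0.0003279721 + 0.0005740816) = 0.03003.
z* for 99% confidence is 2.576, so the margin of error is 2.576 × 0.03003 = 0.07736.
Point estimate p̂₁ − p̂₂ = 0.5429 − 0.1880 = 0.3549.
0.3549 ± 0.07736 → (0.278, 0.432).

(0.278, 0.432)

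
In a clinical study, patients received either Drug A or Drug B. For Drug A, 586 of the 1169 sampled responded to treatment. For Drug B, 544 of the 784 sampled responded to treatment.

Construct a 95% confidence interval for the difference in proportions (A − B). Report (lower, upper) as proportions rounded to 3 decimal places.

(-0.236, -0.149)

First, p̂₁ = 586/1169 = 0.5013; p̂₂ = 544/784 = 0.6939.
The two standard errors are √(0.5013×0.4987/1169) = 0.01462 and √(0.6939×0.3061/784) = 0.01646.
Because the samples are independent, SE_diff = √(0.01462² + 0.01646²) = 0.02202.
Using z* = 1.960 for 95%, ME = 1.960 × 0.02202 = 0.04316.
p̂₁ − p̂₂ = -0.1926; interval -0.1926 ± 0.04316 gives (-0.236, -0.149).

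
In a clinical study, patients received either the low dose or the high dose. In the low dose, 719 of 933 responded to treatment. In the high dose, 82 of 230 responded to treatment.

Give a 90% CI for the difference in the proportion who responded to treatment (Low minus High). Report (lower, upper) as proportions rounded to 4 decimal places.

Sample proportions: 719/933 = 0.7706, 82/230 = 0.3565.
Each SE is √(p̂(1−p̂)/n): √(0.7706·0.2294/933) = 0.01376 and √(0.3565·0.6435/230) = 0.03158.
SE(p̂₁ − p̂₂) = √(SE₁² + SE₂²) = √(0.0001893376 + 0.0009972964) = 0.03445, since the two samples are independent.
At 90% confidence z* = 1.645; margin = 1.645 × 0.03445 = 0.05667.
The difference is 0.7706 − 0.3565 = 0.4141, so the interval is 0.4141 ± 0.05667 = (0.3574, 0.4708).

(0.3574, 0.4708)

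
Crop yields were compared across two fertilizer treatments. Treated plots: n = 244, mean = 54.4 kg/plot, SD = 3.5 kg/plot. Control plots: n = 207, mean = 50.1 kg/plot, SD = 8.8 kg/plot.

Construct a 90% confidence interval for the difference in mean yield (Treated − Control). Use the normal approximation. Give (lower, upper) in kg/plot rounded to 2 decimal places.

SE₁ = s₁/√n₁ = 3.5/√244 = 0.2241; SE₂ = 8.8/√207 = 0.6116.
Independent samples, unequal variances: SE_diff = √(SE₁² + SE₂²) = √(0.05022081 + 0.37405456) = 0.6514.
z* = 1.645, so margin of error = 1.645 × 0.6514 = 1.0716.
Difference in means = 54.4 − 50.1 = 4.3000.
4.3000 ± 1.0716 → (3.23, 5.37).

(3.23, 5.37)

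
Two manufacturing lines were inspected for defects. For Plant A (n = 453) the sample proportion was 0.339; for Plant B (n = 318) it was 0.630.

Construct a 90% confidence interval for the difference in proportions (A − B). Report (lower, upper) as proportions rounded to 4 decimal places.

Each SE is √(p̂(1−p̂)/n): √(0.3390·0.6610/453) = 0.02224 and √(0.6300·0.3700/318) = 0.02707.
SE(p̂₁ − p̂₂) = √(SE₁² + SE₂²) = √(0.0004946176 + 0.0007327849) = 0.03503, since the two samples are independent.
At 90% confidence z* = 1.645; margin = 1.645 × 0.03503 = 0.05762.
The difference is 0.3390 − 0.6300 = -0.2910, so the interval is -0.2910 ± 0.05762 = (-0.3486, -0.2334).

(-0.3486, -0.2334)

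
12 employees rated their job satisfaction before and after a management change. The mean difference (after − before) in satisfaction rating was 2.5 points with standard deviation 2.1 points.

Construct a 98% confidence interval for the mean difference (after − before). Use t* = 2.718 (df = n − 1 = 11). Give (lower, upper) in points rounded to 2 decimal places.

This is a matched-pairs design, so SE = s_d/√n = 2.1/√12 = 0.6062.
Margin = 2.718 × 0.6062 = 1.6477; the interval is 2.5 ± 1.6477 = (0.85, 4.15).

(0.85, 4.15)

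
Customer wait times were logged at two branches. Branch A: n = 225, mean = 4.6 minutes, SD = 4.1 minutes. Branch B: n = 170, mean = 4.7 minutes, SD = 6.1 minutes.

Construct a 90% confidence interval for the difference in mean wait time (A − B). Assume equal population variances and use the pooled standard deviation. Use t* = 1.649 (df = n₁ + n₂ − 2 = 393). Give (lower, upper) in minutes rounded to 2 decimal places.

(-0.95, 0.75)

s_p = √[((n₁−1)s₁² + (n₂−1)s₂²)/(n₁+n₂−2)] = √[(224·4.1² + 169·6.1²)/393] = 5.0579.
SE = 5.0579·√(1/225 + 1/170) = 0.5140.
With t* = 1.649, margin = 1.649 × 0.5140 = 0.8476.
x̄₁ − x̄₂ = 4.6 − 4.7 = -0.1000; interval -0.1000 ± 0.8476 = (-0.95, 0.75).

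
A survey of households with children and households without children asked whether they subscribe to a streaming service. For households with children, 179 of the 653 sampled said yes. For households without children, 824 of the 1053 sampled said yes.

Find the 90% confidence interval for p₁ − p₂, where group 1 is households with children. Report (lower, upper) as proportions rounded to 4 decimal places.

(-0.5439, -0.4729)

Sample proportions: 179/653 = 0.2741, 824/1053 = 0.7825.
Each SE is √(p̂(1−p̂)/n): √(0.2741·0.7259/653) = 0.01746 and √(0.7825·0.2175/1053) = 0.01271.
SE(p̂₁ − p̂₂) = √(SE₁² + SE₂²) = √(0.0003048516 + 0.0001615441) = 0.02160, since the two samples are independent.
At 90% confidence z* = 1.645; margin = 1.645 × 0.02160 = 0.03553.
The difference is 0.2741 − 0.7825 = -0.5084, so the interval is -0.5084 ± 0.03553 = (-0.5439, -0.4729).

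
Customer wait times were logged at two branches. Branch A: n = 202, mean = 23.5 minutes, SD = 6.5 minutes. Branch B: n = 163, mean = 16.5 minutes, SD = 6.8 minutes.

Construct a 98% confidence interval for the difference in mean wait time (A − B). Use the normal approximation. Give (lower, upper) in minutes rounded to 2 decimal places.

Standard errors of each mean: 6.5/√202 = 0.4573 and 6.8/√163 = 0.5326.
SE(x̄₁ − x̄₂) = √(0.4573² + 0.5326²) = 0.7020 for independent samples with unequal variances.
With z* = 2.326, the margin is 2.326 × 0.7020 = 1.6329.
x̄₁ − x̄₂ = 23.5 − 16.5 = 7.0000; the interval is 7.0000 ± 1.6329 = (5.37, 8.63).

(5.37, 8.63)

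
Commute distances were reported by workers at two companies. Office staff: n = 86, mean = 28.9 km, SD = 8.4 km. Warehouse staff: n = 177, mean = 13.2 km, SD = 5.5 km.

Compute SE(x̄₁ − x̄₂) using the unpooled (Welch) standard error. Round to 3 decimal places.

Standard errors of each mean: 8.4/√86 = 0.9058 and 5.5/√177 = 0.4134.
SE(x̄₁ − x̄₂) = √(0.9058² + 0.4134²) = 0.9957 for independent samples with unequal variances.

0.996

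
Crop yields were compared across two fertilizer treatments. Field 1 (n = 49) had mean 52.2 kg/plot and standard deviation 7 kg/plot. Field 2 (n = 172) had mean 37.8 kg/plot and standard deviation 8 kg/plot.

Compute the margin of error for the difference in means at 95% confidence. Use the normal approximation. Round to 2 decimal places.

Per-group SEs: s₁/√n₁ = 7/√49 = 1.0000, s₂/√n₂ = 8/√172 = 0.6100.
Unpooled SE of the difference: √(1.0 + 0.3721) = 1.1714.
Margin of error = z* · SE = 1.960 × 1.1714 = 2.2959.

2.30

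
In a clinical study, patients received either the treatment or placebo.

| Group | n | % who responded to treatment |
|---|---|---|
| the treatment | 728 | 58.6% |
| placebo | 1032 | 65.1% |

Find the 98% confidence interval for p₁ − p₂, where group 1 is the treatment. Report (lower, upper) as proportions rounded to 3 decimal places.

(-0.120, -0.010)

SE₁ = √(p̂₁(1−p̂₁)/n₁) = √(0.5860·0.4140/728) = 0.01826; SE₂ = √(0.6510·0.3490/1032) = 0.01484.
Independent samples: SE of the difference = √(SE₁² + SE₂²) = √(0.0003334276 + 0.0002202256) = 0.02353.
z* for 98% confidence is 2.326, so the margin of error is 2.326 × 0.02353 = 0.05473.
Point estimate p̂₁ − p̂₂ = 0.5860 − 0.6510 = -0.0650.
-0.0650 ± 0.05473 → (-0.120, -0.010).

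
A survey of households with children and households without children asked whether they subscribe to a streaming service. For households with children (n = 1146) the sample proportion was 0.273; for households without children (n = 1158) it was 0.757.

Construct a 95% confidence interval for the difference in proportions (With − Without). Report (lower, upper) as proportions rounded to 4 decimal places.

(-0.5197, -0.4483)

The two standard errors are √(0.2730×0.7270/1146) = 0.01316 and √(0.7570×0.2430/1158) = 0.01260.
Because the samples are independent, SE_diff = √(0.01316² + 0.01260²) = 0.01822.
Using z* = 1.960 for 95%, ME = 1.960 × 0.01822 = 0.03571.
p̂₁ − p̂₂ = -0.4840; interval -0.4840 ± 0.03571 gives (-0.5197, -0.4483).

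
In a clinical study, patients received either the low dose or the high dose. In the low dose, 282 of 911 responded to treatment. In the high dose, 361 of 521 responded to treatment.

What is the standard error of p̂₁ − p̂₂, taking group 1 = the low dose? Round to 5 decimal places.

0.02536

p̂₁ = 282/911 = 0.3095 and p̂₂ = 361/521 = 0.6929.
SE₁ = √(p̂₁(1−p̂₁)/n₁) = √(0.3095·0.6905/911) = 0.01532; SE₂ = √(0.6929·0.3071/521) = 0.02021.
Independent samples: SE of the difference = √(SE₁² + SE₂²) = √(0.0002347024 + 0.0004084441) = 0.02536.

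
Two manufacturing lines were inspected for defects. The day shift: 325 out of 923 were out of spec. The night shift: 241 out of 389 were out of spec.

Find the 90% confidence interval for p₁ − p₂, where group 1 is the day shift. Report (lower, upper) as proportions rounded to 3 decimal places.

p̂₁ = 325/923 = 0.3521 and p̂₂ = 241/389 = 0.6195.
SE₁ = √(p̂₁(1−p̂₁)/n₁) = √(0.3521·0.6479/923) = 0.01572; SE₂ = √(0.6195·0.3805/389) = 0.02462.
Independent samples: SE of the difference = √(SE₁² + SE₂²) = √(0.0002471184 + 0.0006061444) = 0.02921.
z* for 90% confidence is 1.645, so the margin of error is 1.645 × 0.02921 = 0.04805.
Point estimate p̂₁ − p̂₂ = 0.3521 − 0.6195 = -0.2674.
-0.2674 ± 0.04805 → (-0.315, -0.219).

(-0.315, -0.219)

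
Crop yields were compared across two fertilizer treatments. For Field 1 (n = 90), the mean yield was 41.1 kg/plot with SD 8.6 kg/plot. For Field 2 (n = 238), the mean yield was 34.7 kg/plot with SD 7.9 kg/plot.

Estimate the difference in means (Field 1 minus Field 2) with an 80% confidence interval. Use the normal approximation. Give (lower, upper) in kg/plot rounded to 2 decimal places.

(5.07, 7.73)

SE₁ = s₁/√n₁ = 8.6/√90 = 0.9065; SE₂ = 7.9/√238 = 0.5121.
Independent samples, unequal variances: SE_diff = √(SE₁² + SE₂²) = √(0.82174225 + 0.26224641) = 1.0411.
z* = 1.282, so margin of error = 1.282 × 1.0411 = 1.3347.
Difference in means = 41.1 − 34.7 = 6.4000.
6.4000 ± 1.3347 → (5.07, 7.73).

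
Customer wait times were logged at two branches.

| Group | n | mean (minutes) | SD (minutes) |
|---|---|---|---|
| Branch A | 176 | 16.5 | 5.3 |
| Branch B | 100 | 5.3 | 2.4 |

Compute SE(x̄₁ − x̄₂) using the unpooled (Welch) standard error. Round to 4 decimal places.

0.4660

Per-group SEs: s₁/√n₁ = 5.3/√176 = 0.3995, s₂/√n₂ = 2.4/√100 = 0.2400.
Unpooled SE of the difference: √(0.15960025 + 0.0576) = 0.4660.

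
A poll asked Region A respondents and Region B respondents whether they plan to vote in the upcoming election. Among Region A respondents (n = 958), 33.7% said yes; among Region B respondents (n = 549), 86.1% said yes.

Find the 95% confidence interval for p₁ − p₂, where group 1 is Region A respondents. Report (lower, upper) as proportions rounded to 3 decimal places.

The two standard errors are √(0.3370×0.6630/958) = 0.01527 and √(0.8610×0.1390/549) = 0.01476.
Because the samples are independent, SE_diff = √(0.01527² + 0.01476²) = 0.02124.
Using z* = 1.960 for 95%, ME = 1.960 × 0.02124 = 0.04163.
p̂₁ − p̂₂ = -0.5240; interval -0.5240 ± 0.04163 gives (-0.566, -0.482).

(-0.566, -0.482)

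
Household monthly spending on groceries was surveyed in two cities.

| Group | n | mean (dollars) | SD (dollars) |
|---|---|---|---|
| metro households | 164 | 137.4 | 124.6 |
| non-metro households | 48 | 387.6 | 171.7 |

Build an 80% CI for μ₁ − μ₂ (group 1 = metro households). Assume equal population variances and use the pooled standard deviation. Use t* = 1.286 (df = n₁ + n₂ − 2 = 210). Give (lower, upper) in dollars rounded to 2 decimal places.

Pooled variance s_p² = [163·124.6² + 47·171.7²] / (164+48−2) = 18648.5853, so s_p = 136.5598.
SE_diff = s_p·√(1/n₁ + 1/n₂) = 136.5598·√(1/164 + 1/48) = 22.4103.
t* = 1.286; margin = 1.286 × 22.4103 = 28.8196.
Difference = 137.4 − 387.6 = -250.2000.
-250.2000 ± 28.8196 → (-279.02, -221.38).

(-279.02, -221.38)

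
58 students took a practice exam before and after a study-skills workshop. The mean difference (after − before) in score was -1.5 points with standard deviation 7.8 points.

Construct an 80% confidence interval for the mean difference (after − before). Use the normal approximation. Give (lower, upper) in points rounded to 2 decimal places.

(-2.81, -0.19)

This is a matched-pairs design, so SE = s_d/√n = 7.8/√58 = 1.0242.
Margin = 1.282 × 1.0242 = 1.3130; the interval is -1.5 ± 1.3130 = (-2.81, -0.19).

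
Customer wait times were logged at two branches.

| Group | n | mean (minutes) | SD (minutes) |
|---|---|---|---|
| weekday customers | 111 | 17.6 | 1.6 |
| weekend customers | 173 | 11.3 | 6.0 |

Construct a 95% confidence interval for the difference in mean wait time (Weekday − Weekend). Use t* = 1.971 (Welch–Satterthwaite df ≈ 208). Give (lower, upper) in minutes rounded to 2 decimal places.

Per-group SEs: s₁/√n₁ = 1.6/√111 = 0.1519, s₂/√n₂ = 6.0/√173 = 0.4562.
Unpooled SE of the difference: √(0.02307361 + 0.20811844) = 0.4808.
Margin of error = t* · SE = 1.971 × 0.4808 = 0.9477.
x̄₁ − x̄₂ = 17.6 − 11.3 = 6.3000.
CI: 6.3000 ± 0.9477 = (5.35, 7.25).

(5.35, 7.25)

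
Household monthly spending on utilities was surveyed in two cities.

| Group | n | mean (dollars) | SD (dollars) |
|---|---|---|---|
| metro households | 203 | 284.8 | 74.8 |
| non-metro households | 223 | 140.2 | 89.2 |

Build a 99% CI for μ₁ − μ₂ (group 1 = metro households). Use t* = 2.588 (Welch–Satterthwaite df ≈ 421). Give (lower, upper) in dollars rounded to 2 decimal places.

Per-group SEs: s₁/√n₁ = 74.8/√203 = 5.2499, s₂/√n₂ = 89.2/√223 = 5.9733.
Unpooled SE of the difference: √(27.56145001 + 35.68031289) = 7.9525.
Margin of error = t* · SE = 2.588 × 7.9525 = 20.5811.
x̄₁ − x̄₂ = 284.8 − 140.2 = 144.6000.
CI: 144.6000 ± 20.5811 = (124.02, 165.18).

(124.02, 165.18)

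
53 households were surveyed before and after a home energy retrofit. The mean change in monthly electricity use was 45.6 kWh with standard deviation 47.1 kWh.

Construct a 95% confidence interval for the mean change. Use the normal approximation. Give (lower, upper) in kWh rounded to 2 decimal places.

This is a matched-pairs design, so SE = s_d/√n = 47.1/√53 = 6.4697.
Margin = 1.960 × 6.4697 = 12.6806; the interval is 45.6 ± 12.6806 = (32.92, 58.28).

(32.92, 58.28)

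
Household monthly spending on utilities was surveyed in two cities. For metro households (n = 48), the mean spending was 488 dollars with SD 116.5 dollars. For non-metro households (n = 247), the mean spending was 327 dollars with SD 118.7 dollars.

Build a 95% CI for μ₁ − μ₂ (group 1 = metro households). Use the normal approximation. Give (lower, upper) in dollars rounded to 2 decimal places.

Standard errors of each mean: 116.5/√48 = 16.8153 and 118.7/√247 = 7.5527.
SE(x̄₁ − x̄₂) = √(16.8153² + 7.5527²) = 18.4336 for independent samples with unequal variances.
With z* = 1.960, the margin is 1.960 × 18.4336 = 36.1299.
x̄₁ − x̄₂ = 488 − 327 = 161.0000; the interval is 161.0000 ± 36.1299 = (124.87, 197.13).

(124.87, 197.13)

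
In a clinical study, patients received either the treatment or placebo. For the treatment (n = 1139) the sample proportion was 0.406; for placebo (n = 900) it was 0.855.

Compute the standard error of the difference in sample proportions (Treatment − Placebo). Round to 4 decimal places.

The two standard errors are √(0.4060×0.5940/1139) = 0.01455 and √(0.8550×0.1450/900) = 0.01174.
Because the samples are independent, SE_diff = √(0.01455² + 0.01174²) = 0.01870.

0.0187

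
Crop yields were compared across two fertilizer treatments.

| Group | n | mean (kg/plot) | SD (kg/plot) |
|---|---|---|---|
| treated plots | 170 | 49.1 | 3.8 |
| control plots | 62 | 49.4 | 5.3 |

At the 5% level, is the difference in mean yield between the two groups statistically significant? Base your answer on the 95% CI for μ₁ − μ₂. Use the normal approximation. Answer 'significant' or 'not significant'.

not significant

SE₁ = s₁/√n₁ = 3.8/√170 = 0.2914; SE₂ = 5.3/√62 = 0.6731.
Independent samples, unequal variances: SE_diff = √(SE₁² + SE₂²) = √(0.08491396 + 0.45306361) = 0.7335.
z* = 1.960, so margin of error = 1.960 × 0.7335 = 1.4377.
Difference in means = 49.1 − 49.4 = -0.3000.
-0.3000 ± 1.4377 → (-1.7377, 1.1377).
The interval (-1.7377, 1.1377) contains 0, so the difference is not significant.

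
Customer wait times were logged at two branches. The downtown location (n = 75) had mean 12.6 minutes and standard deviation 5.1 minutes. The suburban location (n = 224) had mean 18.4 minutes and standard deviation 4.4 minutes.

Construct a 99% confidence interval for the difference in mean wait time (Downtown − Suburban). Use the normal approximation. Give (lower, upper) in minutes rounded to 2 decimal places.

Standard errors of each mean: 5.1/√75 = 0.5889 and 4.4/√224 = 0.2940.
SE(x̄₁ − x̄₂) = √(0.5889² + 0.2940²) = 0.6582 for independent samples with unequal variances.
With z* = 2.576, the margin is 2.576 × 0.6582 = 1.6955.
x̄₁ − x̄₂ = 12.6 − 18.4 = -5.8000; the interval is -5.8000 ± 1.6955 = (-7.50, -4.10).

(-7.50, -4.10)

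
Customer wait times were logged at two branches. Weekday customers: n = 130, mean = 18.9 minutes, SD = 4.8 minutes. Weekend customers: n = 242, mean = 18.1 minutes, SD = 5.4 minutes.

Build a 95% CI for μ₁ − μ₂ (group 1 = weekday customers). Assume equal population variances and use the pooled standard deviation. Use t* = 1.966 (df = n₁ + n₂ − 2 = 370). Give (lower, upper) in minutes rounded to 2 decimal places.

Pooled variance s_p² = [129·4.8² + 241·5.4²] / (130+242−2) = 27.0263, so s_p = 5.1987.
SE_diff = s_p·√(1/n₁ + 1/n₂) = 5.1987·√(1/130 + 1/242) = 0.5653.
t* = 1.966; margin = 1.966 × 0.5653 = 1.1114.
Difference = 18.9 − 18.1 = 0.8000.
0.8000 ± 1.1114 → (-0.31, 1.91).

(-0.31, 1.91)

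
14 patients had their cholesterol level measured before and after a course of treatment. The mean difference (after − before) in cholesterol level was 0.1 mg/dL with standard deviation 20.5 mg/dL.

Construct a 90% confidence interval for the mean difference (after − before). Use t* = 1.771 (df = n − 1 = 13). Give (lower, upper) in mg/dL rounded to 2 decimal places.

(-9.60, 9.80)

This is a matched-pairs design, so SE = s_d/√n = 20.5/√14 = 5.4789.
Margin = 1.771 × 5.4789 = 9.7031; the interval is 0.1 ± 9.7031 = (-9.60, 9.80).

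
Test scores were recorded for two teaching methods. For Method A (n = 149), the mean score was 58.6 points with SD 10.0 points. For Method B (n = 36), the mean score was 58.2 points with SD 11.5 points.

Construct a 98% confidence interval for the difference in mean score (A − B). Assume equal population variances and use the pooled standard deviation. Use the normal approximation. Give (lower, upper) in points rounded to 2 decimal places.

Pooled variance s_p² = [148·10.0² + 35·11.5²] / (149+36−2) = 106.1680, so s_p = 10.3038.
SE_diff = s_p·√(1/n₁ + 1/n₂) = 10.3038·√(1/149 + 1/36) = 1.9135.
z* = 2.326; margin = 2.326 × 1.9135 = 4.4508.
Difference = 58.6 − 58.2 = 0.4000.
0.4000 ± 4.4508 → (-4.05, 4.85).

(-4.05, 4.85)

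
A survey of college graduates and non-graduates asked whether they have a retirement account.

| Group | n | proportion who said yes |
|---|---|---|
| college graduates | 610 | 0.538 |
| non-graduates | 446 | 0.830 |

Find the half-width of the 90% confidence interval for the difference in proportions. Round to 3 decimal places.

Each SE is √(p̂(1−p̂)/n): √(0.5380·0.4620/610) = 0.02019 and √(0.8300·0.1700/446) = 0.01779.
SE(p̂₁ − p̂₂) = √(SE₁² + SE₂²) = √(0.0004076361 + 0.0003164841) = 0.02691, since the two samples are independent.
At 90% confidence z* = 1.645; margin = 1.645 × 0.02691 = 0.04427.

0.044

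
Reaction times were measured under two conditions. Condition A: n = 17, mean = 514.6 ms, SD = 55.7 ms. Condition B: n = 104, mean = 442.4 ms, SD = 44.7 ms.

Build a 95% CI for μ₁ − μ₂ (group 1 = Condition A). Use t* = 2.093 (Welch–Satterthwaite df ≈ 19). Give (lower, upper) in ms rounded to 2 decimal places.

Per-group SEs: s₁/√n₁ = 55.7/√17 = 13.5092, s₂/√n₂ = 44.7/√104 = 4.3832.
Unpooled SE of the difference: √(182.49848464 + 19.21244224) = 14.2025.
Margin of error = t* · SE = 2.093 × 14.2025 = 29.7258.
x̄₁ − x̄₂ = 514.6 − 442.4 = 72.2000.
CI: 72.2000 ± 29.7258 = (42.47, 101.93).

(42.47, 101.93)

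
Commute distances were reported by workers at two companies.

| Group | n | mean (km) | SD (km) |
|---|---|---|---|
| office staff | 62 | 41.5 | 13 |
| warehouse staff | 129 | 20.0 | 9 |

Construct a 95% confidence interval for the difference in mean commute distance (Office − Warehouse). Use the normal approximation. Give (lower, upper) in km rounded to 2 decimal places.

Per-group SEs: s₁/√n₁ = 13/√62 = 1.6510, s₂/√n₂ = 9/√129 = 0.7924.
Unpooled SE of the difference: √(2.725801 + 0.62789776) = 1.8313.
Margin of error = z* · SE = 1.960 × 1.8313 = 3.5893.
x̄₁ − x̄₂ = 41.5 − 20.0 = 21.5000.
CI: 21.5000 ± 3.5893 = (17.91, 25.09).

(17.91, 25.09)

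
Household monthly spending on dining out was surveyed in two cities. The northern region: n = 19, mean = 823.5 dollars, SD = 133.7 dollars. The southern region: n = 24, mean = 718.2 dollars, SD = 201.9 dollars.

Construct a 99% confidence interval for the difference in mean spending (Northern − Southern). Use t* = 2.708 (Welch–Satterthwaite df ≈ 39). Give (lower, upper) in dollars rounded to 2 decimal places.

(-33.82, 244.42)

Per-group SEs: s₁/√n₁ = 133.7/√19 = 30.6729, s₂/√n₂ = 201.9/√24 = 41.2127.
Unpooled SE of the difference: √(940.82679441 + 1698.48664129) = 51.3742.
Margin of error = t* · SE = 2.708 × 51.3742 = 139.1213.
x̄₁ − x̄₂ = 823.5 − 718.2 = 105.3000.
CI: 105.3000 ± 139.1213 = (-33.82, 244.42).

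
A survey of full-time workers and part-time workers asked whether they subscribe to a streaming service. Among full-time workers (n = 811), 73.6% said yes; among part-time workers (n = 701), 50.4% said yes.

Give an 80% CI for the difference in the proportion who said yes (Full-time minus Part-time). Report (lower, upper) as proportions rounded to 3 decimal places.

(0.201, 0.263)

The two standard errors are √(0.7360×0.2640/811) = 0.01548 and √(0.5040×0.4960/701) = 0.01888.
Because the samples are independent, SE_diff = √(0.01548² + 0.01888²) = 0.02441.
Using z* = 1.282 for 80%, ME = 1.282 × 0.02441 = 0.03129.
p̂₁ − p̂₂ = 0.2320; interval 0.2320 ± 0.03129 gives (0.201, 0.263).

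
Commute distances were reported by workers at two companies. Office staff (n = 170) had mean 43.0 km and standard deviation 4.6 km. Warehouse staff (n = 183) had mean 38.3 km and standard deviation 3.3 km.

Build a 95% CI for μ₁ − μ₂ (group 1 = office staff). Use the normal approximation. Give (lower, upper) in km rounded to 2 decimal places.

(3.86, 5.54)

Standard errors of each mean: 4.6/√170 = 0.3528 and 3.3/√183 = 0.2439.
SE(x̄₁ − x̄₂) = √(0.3528² + 0.2439²) = 0.4289 for independent samples with unequal variances.
With z* = 1.960, the margin is 1.960 × 0.4289 = 0.8406.
x̄₁ − x̄₂ = 43.0 − 38.3 = 4.7000; the interval is 4.7000 ± 0.8406 = (3.86, 5.54).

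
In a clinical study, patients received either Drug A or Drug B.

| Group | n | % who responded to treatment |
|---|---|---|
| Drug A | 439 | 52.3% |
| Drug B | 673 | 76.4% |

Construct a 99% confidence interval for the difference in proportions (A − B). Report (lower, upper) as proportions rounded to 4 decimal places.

Each SE is √(p̂(1−p̂)/n): √(0.5230·0.4770/439) = 0.02384 and √(0.7640·0.2360/673) = 0.01637.
SE(p̂₁ − p̂₂) = √(SE₁² + SE₂²) = √(0.0005683456 + 0.0002679769) = 0.02892, since the two samples are independent.
At 99% confidence z* = 2.576; margin = 2.576 × 0.02892 = 0.07450.
The difference is 0.5230 − 0.7640 = -0.2410, so the interval is -0.2410 ± 0.07450 = (-0.3155, -0.1665).

(-0.3155, -0.1665)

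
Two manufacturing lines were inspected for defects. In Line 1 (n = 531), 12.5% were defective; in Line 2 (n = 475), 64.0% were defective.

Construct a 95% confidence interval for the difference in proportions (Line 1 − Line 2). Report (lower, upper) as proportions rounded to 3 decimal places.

(-0.567, -0.463)

SE₁ = √(p̂₁(1−p̂₁)/n₁) = √(0.1250·0.8750/531) = 0.01435; SE₂ = √(0.6400·0.3600/475) = 0.02202.
Independent samples: SE of the difference = √(SE₁² + SE₂²) = √(0.0002059225 + 0.0004848804) = 0.02628.
z* for 95% confidence is 1.960, so the margin of error is 1.960 × 0.02628 = 0.05151.
Point estimate p̂₁ − p̂₂ = 0.1250 − 0.6400 = -0.5150.
-0.5150 ± 0.05151 → (-0.567, -0.463).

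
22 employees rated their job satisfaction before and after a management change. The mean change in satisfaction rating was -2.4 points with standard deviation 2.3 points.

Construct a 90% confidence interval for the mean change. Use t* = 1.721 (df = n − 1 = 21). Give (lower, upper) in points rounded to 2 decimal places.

(-3.24, -1.56)

This is a matched-pairs design, so SE = s_d/√n = 2.3/√22 = 0.4904.
Margin = 1.721 × 0.4904 = 0.8440; the interval is -2.4 ± 0.8440 = (-3.24, -1.56).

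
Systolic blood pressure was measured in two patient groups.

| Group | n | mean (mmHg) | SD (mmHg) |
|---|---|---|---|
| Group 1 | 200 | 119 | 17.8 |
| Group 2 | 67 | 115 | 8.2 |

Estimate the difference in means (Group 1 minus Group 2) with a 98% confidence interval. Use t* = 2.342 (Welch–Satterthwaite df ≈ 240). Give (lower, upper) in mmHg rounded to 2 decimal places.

(0.23, 7.77)

SE₁ = s₁/√n₁ = 17.8/√200 = 1.2587; SE₂ = 8.2/√67 = 1.0018.
Independent samples, unequal variances: SE_diff = √(SE₁² + SE₂²) = √(1.58432569 + 1.00360324) = 1.6087.
t* = 2.342, so margin of error = 2.342 × 1.6087 = 3.7676.
Difference in means = 119 − 115 = 4.0000.
4.0000 ± 3.7676 → (0.23, 7.77).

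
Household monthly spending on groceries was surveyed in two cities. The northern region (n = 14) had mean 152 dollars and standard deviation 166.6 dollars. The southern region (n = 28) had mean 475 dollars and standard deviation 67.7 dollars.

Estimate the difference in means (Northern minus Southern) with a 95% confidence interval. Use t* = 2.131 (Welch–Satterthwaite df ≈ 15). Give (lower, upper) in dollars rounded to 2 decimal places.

Standard errors of each mean: 166.6/√14 = 44.5257 and 67.7/√28 = 12.7941.
SE(x̄₁ − x̄₂) = √(44.5257² + 12.7941²) = 46.3274 for independent samples with unequal variances.
With t* = 2.131, the margin is 2.131 × 46.3274 = 98.7237.
x̄₁ − x̄₂ = 152 − 475 = -323.0000; the interval is -323.0000 ± 98.7237 = (-421.72, -224.28).

(-421.72, -224.28)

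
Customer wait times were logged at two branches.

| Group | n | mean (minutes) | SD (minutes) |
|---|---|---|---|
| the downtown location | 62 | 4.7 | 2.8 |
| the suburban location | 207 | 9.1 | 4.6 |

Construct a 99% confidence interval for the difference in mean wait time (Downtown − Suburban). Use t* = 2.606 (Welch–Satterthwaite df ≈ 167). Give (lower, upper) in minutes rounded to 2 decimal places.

(-5.65, -3.15)

Per-group SEs: s₁/√n₁ = 2.8/√62 = 0.3556, s₂/√n₂ = 4.6/√207 = 0.3197.
Unpooled SE of the difference: √(0.12645136 + 0.10220809) = 0.4782.
Margin of error = t* · SE = 2.606 × 0.4782 = 1.2462.
x̄₁ − x̄₂ = 4.7 − 9.1 = -4.4000.
CI: -4.4000 ± 1.2462 = (-5.65, -3.15).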